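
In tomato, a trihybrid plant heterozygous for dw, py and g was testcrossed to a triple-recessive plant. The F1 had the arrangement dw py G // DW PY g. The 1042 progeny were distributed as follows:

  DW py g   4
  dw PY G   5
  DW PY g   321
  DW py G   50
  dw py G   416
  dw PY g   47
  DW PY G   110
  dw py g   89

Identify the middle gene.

The two rarest classes, dw PY G and DW py g, are the double crossovers. Comparing them with the parentals, only the py allele has switched, so py is the middle locus and the order is dw – py – g.

py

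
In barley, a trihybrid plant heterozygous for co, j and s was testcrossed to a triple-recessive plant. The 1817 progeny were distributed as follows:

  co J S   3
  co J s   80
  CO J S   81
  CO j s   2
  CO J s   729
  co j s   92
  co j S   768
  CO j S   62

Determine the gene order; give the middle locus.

j

The two most frequent reciprocal classes, co j S and CO J s, are the parental types, so the F1 was co j S / CO J s.
The two rarest classes, co J S and CO j s, are the double crossovers. Comparing them with the parentals, only the j allele has switched, so j is the middle locus and the order is co – j – s.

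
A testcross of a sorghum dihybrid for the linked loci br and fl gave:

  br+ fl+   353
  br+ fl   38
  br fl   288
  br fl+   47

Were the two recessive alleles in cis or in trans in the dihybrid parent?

cis

The two most frequent classes are br+ fl+ (353) and br fl (288); these are the parental (non-recombinant) types.
So the F1 carried br+ fl+ on one chromosome and br fl on the other — the recessive alleles are on the same chromosome (cis / coupling).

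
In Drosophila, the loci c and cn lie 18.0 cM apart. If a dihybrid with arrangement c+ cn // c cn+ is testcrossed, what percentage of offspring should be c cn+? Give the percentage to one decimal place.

41.0%

A map distance of 18.0 cM corresponds to a recombination frequency of 0.180.
The F1 is c+ cn / c cn+, so c cn+ is a parental gamete class with expected frequency (1 − r)/2 = 0.820/2 = 0.4100.
That is 0.4100 = 41.0% of the progeny.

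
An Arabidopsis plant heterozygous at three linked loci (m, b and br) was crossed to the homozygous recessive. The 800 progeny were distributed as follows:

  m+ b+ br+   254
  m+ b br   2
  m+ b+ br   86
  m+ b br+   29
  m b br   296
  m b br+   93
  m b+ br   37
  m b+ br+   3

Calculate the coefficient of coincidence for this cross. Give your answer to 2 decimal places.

0.31

The two most frequent reciprocal classes, m+ b+ br+ and m b br, are the parental types, so the F1 was m+ b+ br+ / m b br.
The two rarest classes, m b+ br+ and m+ b br, are the double crossovers. Comparing them with the parentals, only the m allele has switched, so m is the middle locus and the order is br – m – b.
br–m: (179 + 5)/800 = 0.2300; m–b: (66 + 5)/800 = 0.0887.
Expected DCO frequency = 0.2300 × 0.0887 ≈ 0.02040; observed = 5/800 ≈ 0.00625.
Coefficient of coincidence = 0.00625/0.02040 ≈ 0.31.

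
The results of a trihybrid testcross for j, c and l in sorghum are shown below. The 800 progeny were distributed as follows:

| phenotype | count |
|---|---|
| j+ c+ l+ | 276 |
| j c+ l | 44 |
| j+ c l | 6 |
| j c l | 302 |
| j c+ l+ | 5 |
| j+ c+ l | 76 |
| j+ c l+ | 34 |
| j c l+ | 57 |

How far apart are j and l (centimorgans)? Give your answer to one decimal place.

The two most frequent reciprocal classes, j c l and j+ c+ l+, are the parental types, so the F1 was j c l / j+ c+ l+.
The two rarest classes, j+ c l and j c+ l+, are the double crossovers. Comparing them with the parentals, only the j allele has switched, so j is the middle locus and the order is l – j – c.
Crossovers in the l–j interval produce the single-crossover classes j c l+ and j+ c+ l (57 + 76 = 133) plus the double crossovers (11).
RF(l–j) = (133 + 11) / 800 = 144/800 = 0.1800 → 18.0 centimorgans.

18.0 centimorgans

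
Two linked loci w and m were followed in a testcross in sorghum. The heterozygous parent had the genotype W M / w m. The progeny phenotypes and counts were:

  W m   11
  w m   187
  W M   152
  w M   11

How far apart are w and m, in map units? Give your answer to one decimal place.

6.1 map units

The recombinant classes are W m and w M: 11 + 11 = 22.
Recombination frequency = 22/361 = 0.0609 ≈ 6.1%, i.e. 6.1 map units.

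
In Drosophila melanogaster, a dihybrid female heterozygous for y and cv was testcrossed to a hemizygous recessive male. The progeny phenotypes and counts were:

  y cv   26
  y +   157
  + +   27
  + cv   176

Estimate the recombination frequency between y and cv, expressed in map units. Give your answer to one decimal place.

The two most frequent classes, + cv (176) and y + (157), are the parental types, so the F1 was + cv / y +.
The recombinant classes are + + and y cv: 27 + 26 = 53.
Recombination frequency = 53/386 = 0.1373 ≈ 13.7%, i.e. 13.7 map units.

13.7 map units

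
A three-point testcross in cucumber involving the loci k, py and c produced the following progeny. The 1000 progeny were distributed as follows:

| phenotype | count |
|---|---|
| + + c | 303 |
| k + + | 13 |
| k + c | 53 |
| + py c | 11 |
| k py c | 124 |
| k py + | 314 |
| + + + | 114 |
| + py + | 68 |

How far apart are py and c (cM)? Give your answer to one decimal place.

The two most frequent reciprocal classes, + + c and k py +, are the parental types, so the F1 was + + c / k py +.
The two rarest classes, + py c and k + +, are the double crossovers. Comparing them with the parentals, only the py allele has switched, so py is the middle locus and the order is k – py – c.
Crossovers in the py–c interval produce the single-crossover classes + + + and k py c (114 + 124 = 238) plus the double crossovers (24).
RF(py–c) = (238 + 24) / 1000 = 262/1000 = 0.2620 → 26.2 cM.

26.2 cM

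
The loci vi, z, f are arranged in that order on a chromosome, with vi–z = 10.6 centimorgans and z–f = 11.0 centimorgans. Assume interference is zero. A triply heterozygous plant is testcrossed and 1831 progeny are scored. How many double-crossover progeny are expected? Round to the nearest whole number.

21

Map distances give recombination frequencies of 0.106 and 0.110 for the two intervals.
With no interference, expected double-crossover frequency = 0.106 × 0.110 = 0.01166.
Expected number = 0.01166 × 1831 = 21.35 ≈ 21.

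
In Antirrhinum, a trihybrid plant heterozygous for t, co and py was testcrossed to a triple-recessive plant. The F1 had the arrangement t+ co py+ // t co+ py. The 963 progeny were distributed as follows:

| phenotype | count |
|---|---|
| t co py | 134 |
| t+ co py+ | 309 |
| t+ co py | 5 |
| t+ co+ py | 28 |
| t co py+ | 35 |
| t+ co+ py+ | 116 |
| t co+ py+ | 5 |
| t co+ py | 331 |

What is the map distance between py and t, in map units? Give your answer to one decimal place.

The two rarest classes, t+ co py and t co+ py+, are the double crossovers. Comparing them with the parentals, only the py allele has switched, so py is the middle locus and the order is co – py – t.
Crossovers in the py–t interval produce the single-crossover classes t co py+ and t+ co+ py (35 + 28 = 63) plus the double crossovers (10).
RF(py–t) = (63 + 10) / 963 = 73/963 = 0.0758 → 7.6 map units.

7.6 map units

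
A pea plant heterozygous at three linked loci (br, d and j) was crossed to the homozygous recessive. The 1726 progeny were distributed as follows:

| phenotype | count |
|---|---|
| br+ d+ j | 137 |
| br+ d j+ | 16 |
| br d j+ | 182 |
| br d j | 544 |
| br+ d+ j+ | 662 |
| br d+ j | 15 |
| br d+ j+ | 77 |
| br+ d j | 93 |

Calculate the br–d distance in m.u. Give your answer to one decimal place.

11.6 m.u.

The two most frequent reciprocal classes, br d j and br+ d+ j+, are the parental types, so the F1 was br d j / br+ d+ j+.
The two rarest classes, br d+ j and br+ d j+, are the double crossovers. Comparing them with the parentals, only the d allele has switched, so d is the middle locus and the order is br – d – j.
Crossovers in the br–d interval produce the single-crossover classes br+ d j and br d+ j+ (93 + 77 = 170) plus the double crossovers (31).
RF(br–d) = (170 + 31) / 1726 = 201/1726 = 0.1165 → 11.6 m.u.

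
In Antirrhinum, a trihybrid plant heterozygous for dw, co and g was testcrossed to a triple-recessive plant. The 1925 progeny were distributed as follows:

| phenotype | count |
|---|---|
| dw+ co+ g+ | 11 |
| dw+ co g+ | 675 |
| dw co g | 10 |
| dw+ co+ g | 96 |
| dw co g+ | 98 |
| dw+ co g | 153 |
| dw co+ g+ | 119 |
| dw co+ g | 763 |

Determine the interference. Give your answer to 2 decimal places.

0.36

The two most frequent reciprocal classes, dw+ co g+ and dw co+ g, are the parental types, so the F1 was dw+ co g+ / dw co+ g.
The two rarest classes, dw+ co+ g+ and dw co g, are the double crossovers. Comparing them with the parentals, only the co allele has switched, so co is the middle locus and the order is g – co – dw.
g–co: (272 + 21)/1925 = 0.1522; co–dw: (194 + 21)/1925 = 0.1117.
Expected DCO frequency = 0.1522 × 0.1117 ≈ 0.01700; observed = 21/1925 ≈ 0.01091.
Coefficient of coincidence = 0.01091/0.01700 ≈ 0.64; interference = 1 − 0.64 = 0.36.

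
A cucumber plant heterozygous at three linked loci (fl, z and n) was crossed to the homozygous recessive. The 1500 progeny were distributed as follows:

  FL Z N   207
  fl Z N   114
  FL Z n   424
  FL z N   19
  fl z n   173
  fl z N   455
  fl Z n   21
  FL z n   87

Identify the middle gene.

The two most frequent reciprocal classes, FL Z n and fl z N, are the parental types, so the F1 was FL Z n / fl z N.
The two rarest classes, fl Z n and FL z N, are the double crossovers. Comparing them with the parentals, only the fl allele has switched, so fl is the middle locus and the order is z – fl – n.

fl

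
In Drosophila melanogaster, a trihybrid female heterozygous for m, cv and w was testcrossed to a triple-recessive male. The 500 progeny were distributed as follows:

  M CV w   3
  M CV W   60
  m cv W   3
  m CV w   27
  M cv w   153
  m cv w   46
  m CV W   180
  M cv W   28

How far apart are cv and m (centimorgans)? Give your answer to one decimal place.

The two most frequent reciprocal classes, M cv w and m CV W, are the parental types, so the F1 was M cv w / m CV W.
The two rarest classes, M CV w and m cv W, are the double crossovers. Comparing them with the parentals, only the cv allele has switched, so cv is the middle locus and the order is m – cv – w.
Crossovers in the m–cv interval produce the single-crossover classes m cv w and M CV W (46 + 60 = 106) plus the double crossovers (6).
RF(m–cv) = (106 + 6) / 500 = 112/500 = 0.2240 → 22.4 centimorgans.

22.4 centimorgans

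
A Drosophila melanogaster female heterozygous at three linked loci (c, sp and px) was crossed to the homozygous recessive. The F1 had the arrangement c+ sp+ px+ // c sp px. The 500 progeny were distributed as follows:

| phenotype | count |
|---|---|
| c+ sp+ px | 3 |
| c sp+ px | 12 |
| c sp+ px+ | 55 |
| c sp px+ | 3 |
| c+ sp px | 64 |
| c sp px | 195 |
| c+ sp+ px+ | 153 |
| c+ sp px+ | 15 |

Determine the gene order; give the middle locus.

The two rarest classes, c+ sp+ px and c sp px+, are the double crossovers. Comparing them with the parentals, only the px allele has switched, so px is the middle locus and the order is c – px – sp.

px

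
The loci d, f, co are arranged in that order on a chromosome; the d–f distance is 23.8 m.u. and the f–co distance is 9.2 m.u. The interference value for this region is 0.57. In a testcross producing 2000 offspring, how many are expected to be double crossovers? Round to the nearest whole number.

19

Map distances give recombination frequencies of 0.238 and 0.092 for the two intervals.
With interference 0.57 (so coincidence = 0.43), expected double-crossover frequency = 0.238 × 0.092 × 0.43 = 0.00942.
Expected number = 0.00942 × 2000 = 18.83 ≈ 19.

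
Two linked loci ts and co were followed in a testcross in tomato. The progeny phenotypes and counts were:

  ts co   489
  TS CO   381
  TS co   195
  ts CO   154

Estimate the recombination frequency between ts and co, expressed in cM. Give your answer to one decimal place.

28.6 cM

The two most frequent classes, TS CO (381) and ts co (489), are the parental types, so the F1 was TS CO / ts co.
The recombinant classes are TS co and ts CO: 195 + 154 = 349.
Recombination frequency = 349/1219 = 0.2863 ≈ 28.6%, i.e. 28.6 cM.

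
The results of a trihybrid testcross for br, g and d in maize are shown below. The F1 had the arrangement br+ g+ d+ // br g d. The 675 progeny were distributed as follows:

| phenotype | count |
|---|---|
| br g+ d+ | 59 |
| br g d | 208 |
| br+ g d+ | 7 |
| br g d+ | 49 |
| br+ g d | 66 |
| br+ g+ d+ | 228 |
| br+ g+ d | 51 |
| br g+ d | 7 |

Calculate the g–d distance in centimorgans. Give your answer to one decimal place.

16.9 centimorgans

The two rarest classes, br+ g d+ and br g+ d, are the double crossovers. Comparing them with the parentals, only the g allele has switched, so g is the middle locus and the order is br – g – d.
Crossovers in the g–d interval produce the single-crossover classes br+ g+ d and br g d+ (51 + 49 = 100) plus the double crossovers (14).
RF(g–d) = (100 + 14) / 675 = 114/675 = 0.1689 → 16.9 centimorgans.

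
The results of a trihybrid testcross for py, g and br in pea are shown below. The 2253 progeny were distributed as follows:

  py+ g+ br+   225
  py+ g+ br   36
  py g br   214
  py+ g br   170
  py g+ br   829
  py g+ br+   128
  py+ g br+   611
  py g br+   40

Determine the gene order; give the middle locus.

py

The two most frequent reciprocal classes, py+ g br+ and py g+ br, are the parental types, so the F1 was py+ g br+ / py g+ br.
The two rarest classes, py g br+ and py+ g+ br, are the double crossovers. Comparing them with the parentals, only the py allele has switched, so py is the middle locus and the order is br – py – g.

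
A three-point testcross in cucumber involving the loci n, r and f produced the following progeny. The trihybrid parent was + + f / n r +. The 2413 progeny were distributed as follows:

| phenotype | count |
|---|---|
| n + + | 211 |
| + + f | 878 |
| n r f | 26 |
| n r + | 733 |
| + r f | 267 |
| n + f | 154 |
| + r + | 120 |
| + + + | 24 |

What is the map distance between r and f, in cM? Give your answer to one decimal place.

21.9 cM

The two rarest classes, + + + and n r f, are the double crossovers. Comparing them with the parentals, only the f allele has switched, so f is the middle locus and the order is r – f – n.
Crossovers in the r–f interval produce the single-crossover classes + r f and n + + (267 + 211 = 478) plus the double crossovers (50).
RF(r–f) = (478 + 50) / 2413 = 528/2413 = 0.2188 → 21.9 cM.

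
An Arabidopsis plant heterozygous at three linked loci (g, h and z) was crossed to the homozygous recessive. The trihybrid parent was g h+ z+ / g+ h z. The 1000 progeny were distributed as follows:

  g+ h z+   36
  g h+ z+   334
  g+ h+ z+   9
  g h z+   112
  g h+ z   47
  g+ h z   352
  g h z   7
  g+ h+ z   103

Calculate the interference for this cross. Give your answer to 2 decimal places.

0.30

The two rarest classes, g+ h+ z+ and g h z, are the double crossovers. Comparing them with the parentals, only the g allele has switched, so g is the middle locus and the order is h – g – z.
h–g: (215 + 16)/1000 = 0.2310; g–z: (83 + 16)/1000 = 0.0990.
Expected DCO frequency = 0.2310 × 0.0990 ≈ 0.02287; observed = 16/1000 ≈ 0.01600.
Coefficient of coincidence = 0.01600/0.02287 ≈ 0.70; interference = 1 − 0.70 = 0.30.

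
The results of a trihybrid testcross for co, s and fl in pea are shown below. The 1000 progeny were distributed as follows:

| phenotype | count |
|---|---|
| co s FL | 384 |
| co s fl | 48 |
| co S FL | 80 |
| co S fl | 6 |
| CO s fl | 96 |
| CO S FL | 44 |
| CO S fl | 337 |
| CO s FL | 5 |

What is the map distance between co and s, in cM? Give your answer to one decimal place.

18.7 cM

The two most frequent reciprocal classes, CO S fl and co s FL, are the parental types, so the F1 was CO S fl / co s FL.
The two rarest classes, co S fl and CO s FL, are the double crossovers. Comparing them with the parentals, only the co allele has switched, so co is the middle locus and the order is fl – co – s.
Crossovers in the co–s interval produce the single-crossover classes CO s fl and co S FL (96 + 80 = 176) plus the double crossovers (11).
RF(co–s) = (176 + 11) / 1000 = 187/1000 = 0.1870 → 18.7 cM.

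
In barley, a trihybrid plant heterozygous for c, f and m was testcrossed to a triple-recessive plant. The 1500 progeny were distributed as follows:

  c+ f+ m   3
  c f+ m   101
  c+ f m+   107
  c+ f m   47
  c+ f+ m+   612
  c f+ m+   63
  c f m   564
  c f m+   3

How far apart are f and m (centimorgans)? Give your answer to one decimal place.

14.3 centimorgans

The two most frequent reciprocal classes, c+ f+ m+ and c f m, are the parental types, so the F1 was c+ f+ m+ / c f m.
The two rarest classes, c+ f+ m and c f m+, are the double crossovers. Comparing them with the parentals, only the m allele has switched, so m is the middle locus and the order is f – m – c.
Crossovers in the f–m interval produce the single-crossover classes c+ f m+ and c f+ m (107 + 101 = 208) plus the double crossovers (6).
RF(f–m) = (208 + 6) / 1500 = 214/1500 = 0.1427 → 14.3 centimorgans.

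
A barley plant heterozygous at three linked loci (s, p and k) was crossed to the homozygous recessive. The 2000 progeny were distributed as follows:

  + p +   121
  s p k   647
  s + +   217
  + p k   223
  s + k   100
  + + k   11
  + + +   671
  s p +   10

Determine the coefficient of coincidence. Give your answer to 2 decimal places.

0.38

The two most frequent reciprocal classes, + + + and s p k, are the parental types, so the F1 was + + + / s p k.
The two rarest classes, + + k and s p +, are the double crossovers. Comparing them with the parentals, only the k allele has switched, so k is the middle locus and the order is p – k – s.
p–k: (221 + 21)/2000 = 0.1210; k–s: (440 + 21)/2000 = 0.2305.
Expected DCO frequency = 0.1210 × 0.2305 ≈ 0.02789; observed = 21/2000 ≈ 0.01050.
Coefficient of coincidence = 0.01050/0.02789 ≈ 0.38.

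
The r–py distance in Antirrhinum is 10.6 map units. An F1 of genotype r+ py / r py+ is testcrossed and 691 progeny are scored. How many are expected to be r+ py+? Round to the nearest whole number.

A map distance of 10.6 map units corresponds to a recombination frequency of 0.106.
The F1 is r+ py / r py+, so r+ py+ is a recombinant gamete class with expected frequency r/2 = 0.106/2 = 0.0530.
Expected number = 0.0530 × 691 = 36.62 ≈ 37.

37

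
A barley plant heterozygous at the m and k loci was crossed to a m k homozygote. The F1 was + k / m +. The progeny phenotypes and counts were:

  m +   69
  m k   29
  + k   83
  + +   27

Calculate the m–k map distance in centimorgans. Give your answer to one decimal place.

The recombinant classes are + + and m k: 27 + 29 = 56.
Recombination frequency = 56/208 = 0.2692 ≈ 26.9%, i.e. 26.9 centimorgans.

26.9 centimorgans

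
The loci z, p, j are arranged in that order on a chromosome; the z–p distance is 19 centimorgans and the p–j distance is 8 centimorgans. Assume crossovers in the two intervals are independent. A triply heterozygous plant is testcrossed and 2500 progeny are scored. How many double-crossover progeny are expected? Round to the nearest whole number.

38

Map distances give recombination frequencies of 0.190 and 0.080 for the two intervals.
With no interference, expected double-crossover frequency = 0.190 × 0.080 = 0.01520.
Expected number = 0.01520 × 2500 = 38.00 ≈ 38.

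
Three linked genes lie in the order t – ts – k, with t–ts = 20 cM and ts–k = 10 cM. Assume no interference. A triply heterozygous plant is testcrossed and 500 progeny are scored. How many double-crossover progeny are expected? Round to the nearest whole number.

Map distances give recombination frequencies of 0.200 and 0.100 for the two intervals.
With no interference, expected double-crossover frequency = 0.200 × 0.100 = 0.02000.
Expected number = 0.02000 × 500 = 10.00 ≈ 10.

10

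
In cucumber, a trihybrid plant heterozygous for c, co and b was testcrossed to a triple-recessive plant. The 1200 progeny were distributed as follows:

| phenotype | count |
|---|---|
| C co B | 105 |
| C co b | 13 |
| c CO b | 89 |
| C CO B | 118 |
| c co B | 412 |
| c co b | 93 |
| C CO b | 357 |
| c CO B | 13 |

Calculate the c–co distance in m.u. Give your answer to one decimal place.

The two most frequent reciprocal classes, c co B and C CO b, are the parental types, so the F1 was c co B / C CO b.
The two rarest classes, c CO B and C co b, are the double crossovers. Comparing them with the parentals, only the co allele has switched, so co is the middle locus and the order is c – co – b.
Crossovers in the c–co interval produce the single-crossover classes C co B and c CO b (105 + 89 = 194) plus the double crossovers (26).
RF(c–co) = (194 + 26) / 1200 = 220/1200 = 0.1833 → 18.3 m.u.

18.3 m.u.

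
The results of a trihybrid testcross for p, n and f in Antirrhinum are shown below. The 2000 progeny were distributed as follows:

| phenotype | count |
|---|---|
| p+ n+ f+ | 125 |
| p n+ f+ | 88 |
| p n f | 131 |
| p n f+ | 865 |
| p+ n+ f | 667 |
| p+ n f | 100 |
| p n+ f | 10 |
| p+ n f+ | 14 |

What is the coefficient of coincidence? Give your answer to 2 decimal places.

The two most frequent reciprocal classes, p n f+ and p+ n+ f, are the parental types, so the F1 was p n f+ / p+ n+ f.
The two rarest classes, p+ n f+ and p n+ f, are the double crossovers. Comparing them with the parentals, only the p allele has switched, so p is the middle locus and the order is n – p – f.
n–p: (188 + 24)/2000 = 0.1060; p–f: (256 + 24)/2000 = 0.1400.
Expected DCO frequency = 0.1060 × 0.1400 ≈ 0.01484; observed = 24/2000 ≈ 0.01200.
Coefficient of coincidence = 0.01200/0.01484 ≈ 0.81.

0.81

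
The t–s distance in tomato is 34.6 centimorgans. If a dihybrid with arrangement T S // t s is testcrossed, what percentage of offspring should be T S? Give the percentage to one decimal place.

A map distance of 34.6 centimorgans corresponds to a recombination frequency of 0.346.
The F1 is T S / t s, so T S is a parental gamete class with expected frequency (1 − r)/2 = 0.654/2 = 0.3270.
That is 0.3270 = 32.7% of the progeny.

32.7%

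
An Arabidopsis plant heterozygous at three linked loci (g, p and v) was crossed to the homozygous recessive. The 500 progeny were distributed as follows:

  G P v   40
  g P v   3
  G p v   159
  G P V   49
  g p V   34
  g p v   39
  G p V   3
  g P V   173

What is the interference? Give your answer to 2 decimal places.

The two most frequent reciprocal classes, g P V and G p v, are the parental types, so the F1 was g P V / G p v.
The two rarest classes, g P v and G p V, are the double crossovers. Comparing them with the parentals, only the v allele has switched, so v is the middle locus and the order is g – v – p.
g–v: (88 + 6)/500 = 0.1880; v–p: (74 + 6)/500 = 0.1600.
Expected DCO frequency = 0.1880 × 0.1600 ≈ 0.03008; observed = 6/500 ≈ 0.01200.
Coefficient of coincidence = 0.01200/0.03008 ≈ 0.40; interference = 1 − 0.40 = 0.60.

0.60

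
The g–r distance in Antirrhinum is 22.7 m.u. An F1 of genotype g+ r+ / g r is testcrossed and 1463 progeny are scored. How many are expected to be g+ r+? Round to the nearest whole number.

A map distance of 22.7 m.u. corresponds to a recombination frequency of 0.227.
The F1 is g+ r+ / g r, so g+ r+ is a parental gamete class with expected frequency (1 − r)/2 = 0.773/2 = 0.3865.
Expected number = 0.3865 × 1463 = 565.45 ≈ 565.

565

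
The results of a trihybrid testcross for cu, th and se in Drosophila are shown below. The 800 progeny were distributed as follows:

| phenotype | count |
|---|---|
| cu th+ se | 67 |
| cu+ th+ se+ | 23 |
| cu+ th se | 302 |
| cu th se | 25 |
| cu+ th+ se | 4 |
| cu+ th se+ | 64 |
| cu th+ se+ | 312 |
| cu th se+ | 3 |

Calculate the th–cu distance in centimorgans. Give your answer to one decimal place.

The two most frequent reciprocal classes, cu+ th se and cu th+ se+, are the parental types, so the F1 was cu+ th se / cu th+ se+.
The two rarest classes, cu+ th+ se and cu th se+, are the double crossovers. Comparing them with the parentals, only the th allele has switched, so th is the middle locus and the order is cu – th – se.
Crossovers in the cu–th interval produce the single-crossover classes cu th se and cu+ th+ se+ (25 + 23 = 48) plus the double crossovers (7).
RF(cu–th) = (48 + 7) / 800 = 55/800 = 0.0688 → 6.9 centimorgans.

6.9 centimorgans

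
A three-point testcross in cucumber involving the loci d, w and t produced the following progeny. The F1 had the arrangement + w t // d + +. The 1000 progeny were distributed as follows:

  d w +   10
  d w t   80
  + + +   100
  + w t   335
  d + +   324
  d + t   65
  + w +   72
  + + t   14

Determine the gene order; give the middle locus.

The two rarest classes, + + t and d w +, are the double crossovers. Comparing them with the parentals, only the w allele has switched, so w is the middle locus and the order is d – w – t.

w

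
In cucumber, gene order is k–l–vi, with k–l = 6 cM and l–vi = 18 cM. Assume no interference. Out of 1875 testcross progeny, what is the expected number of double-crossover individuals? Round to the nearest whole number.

Map distances give recombination frequencies of 0.060 and 0.180 for the two intervals.
With no interference, expected double-crossover frequency = 0.060 × 0.180 = 0.01080.
Expected number = 0.01080 × 1875 = 20.25 ≈ 20.

20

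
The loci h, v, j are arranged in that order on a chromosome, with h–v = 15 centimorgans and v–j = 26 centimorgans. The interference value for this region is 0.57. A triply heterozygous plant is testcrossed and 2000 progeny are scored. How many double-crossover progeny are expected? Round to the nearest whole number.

Map distances give recombination frequencies of 0.150 and 0.260 for the two intervals.
With interference 0.57 (so coincidence = 0.43), expected double-crossover frequency = 0.150 × 0.260 × 0.43 = 0.01677.
Expected number = 0.01677 × 2000 = 33.54 ≈ 34.

34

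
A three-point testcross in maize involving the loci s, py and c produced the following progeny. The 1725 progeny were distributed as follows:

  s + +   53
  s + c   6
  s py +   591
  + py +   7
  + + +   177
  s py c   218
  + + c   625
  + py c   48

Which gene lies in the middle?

s

The two most frequent reciprocal classes, + + c and s py +, are the parental types, so the F1 was + + c / s py +.
The two rarest classes, s + c and + py +, are the double crossovers. Comparing them with the parentals, only the s allele has switched, so s is the middle locus and the order is py – s – c.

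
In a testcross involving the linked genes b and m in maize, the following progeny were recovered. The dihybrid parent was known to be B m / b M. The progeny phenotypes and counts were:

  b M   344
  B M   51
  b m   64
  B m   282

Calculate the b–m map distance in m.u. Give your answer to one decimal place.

The recombinant classes are B M and b m: 51 + 64 = 115.
Recombination frequency = 115/741 = 0.1552 ≈ 15.5%, i.e. 15.5 m.u.

15.5 m.u.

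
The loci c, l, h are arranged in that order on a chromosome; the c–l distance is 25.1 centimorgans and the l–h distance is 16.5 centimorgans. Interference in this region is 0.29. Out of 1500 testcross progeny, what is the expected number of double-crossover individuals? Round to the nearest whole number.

Map distances give recombination frequencies of 0.251 and 0.165 for the two intervals.
With interference 0.29 (so coincidence = 0.71), expected double-crossover frequency = 0.251 × 0.165 × 0.71 = 0.02940.
Expected number = 0.02940 × 1500 = 44.11 ≈ 44.

44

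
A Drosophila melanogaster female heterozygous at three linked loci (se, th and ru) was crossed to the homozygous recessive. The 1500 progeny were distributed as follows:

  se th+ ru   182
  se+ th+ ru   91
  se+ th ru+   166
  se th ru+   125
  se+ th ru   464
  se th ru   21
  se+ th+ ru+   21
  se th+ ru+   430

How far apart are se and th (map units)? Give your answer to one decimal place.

17.2 map units

The two most frequent reciprocal classes, se th+ ru+ and se+ th ru, are the parental types, so the F1 was se th+ ru+ / se+ th ru.
The two rarest classes, se+ th+ ru+ and se th ru, are the double crossovers. Comparing them with the parentals, only the se allele has switched, so se is the middle locus and the order is th – se – ru.
Crossovers in the th–se interval produce the single-crossover classes se th ru+ and se+ th+ ru (125 + 91 = 216) plus the double crossovers (42).
RF(th–se) = (216 + 42) / 1500 = 258/1500 = 0.1720 → 17.2 map units.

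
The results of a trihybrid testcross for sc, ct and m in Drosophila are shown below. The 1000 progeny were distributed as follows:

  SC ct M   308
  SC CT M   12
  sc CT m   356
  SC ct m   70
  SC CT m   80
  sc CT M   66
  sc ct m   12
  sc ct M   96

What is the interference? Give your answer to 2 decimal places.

0.25

The two most frequent reciprocal classes, sc CT m and SC ct M, are the parental types, so the F1 was sc CT m / SC ct M.
The two rarest classes, sc ct m and SC CT M, are the double crossovers. Comparing them with the parentals, only the ct allele has switched, so ct is the middle locus and the order is sc – ct – m.
sc–ct: (176 + 24)/1000 = 0.2000; ct–m: (136 + 24)/1000 = 0.1600.
Expected DCO frequency = 0.2000 × 0.1600 ≈ 0.03200; observed = 24/1000 ≈ 0.02400.
Coefficient of coincidence = 0.02400/0.03200 ≈ 0.75; interference = 1 − 0.75 = 0.25.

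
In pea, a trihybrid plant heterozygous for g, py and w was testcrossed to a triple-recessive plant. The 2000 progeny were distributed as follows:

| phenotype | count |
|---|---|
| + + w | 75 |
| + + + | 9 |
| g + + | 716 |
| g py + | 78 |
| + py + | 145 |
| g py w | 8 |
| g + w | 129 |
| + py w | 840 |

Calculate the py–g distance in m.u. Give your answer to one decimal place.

8.5 m.u.

The two most frequent reciprocal classes, + py w and g + +, are the parental types, so the F1 was + py w / g + +.
The two rarest classes, g py w and + + +, are the double crossovers. Comparing them with the parentals, only the g allele has switched, so g is the middle locus and the order is w – g – py.
Crossovers in the g–py interval produce the single-crossover classes + + w and g py + (75 + 78 = 153) plus the double crossovers (17).
RF(g–py) = (153 + 17) / 2000 = 170/2000 = 0.0850 → 8.5 m.u.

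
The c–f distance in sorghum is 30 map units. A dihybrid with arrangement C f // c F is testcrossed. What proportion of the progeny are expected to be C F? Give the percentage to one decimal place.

15.0%

A map distance of 30 map units corresponds to a recombination frequency of 0.300.
The F1 is C f / c F, so C F is a recombinant gamete class with expected frequency r/2 = 0.300/2 = 0.1500.
That is 0.1500 = 15.0% of the progeny.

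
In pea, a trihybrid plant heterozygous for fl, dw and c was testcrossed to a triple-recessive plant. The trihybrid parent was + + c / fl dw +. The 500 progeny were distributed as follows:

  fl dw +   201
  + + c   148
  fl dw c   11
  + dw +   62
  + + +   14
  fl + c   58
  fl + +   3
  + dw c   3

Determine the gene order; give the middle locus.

dw

The two rarest classes, + dw c and fl + +, are the double crossovers. Comparing them with the parentals, only the dw allele has switched, so dw is the middle locus and the order is fl – dw – c.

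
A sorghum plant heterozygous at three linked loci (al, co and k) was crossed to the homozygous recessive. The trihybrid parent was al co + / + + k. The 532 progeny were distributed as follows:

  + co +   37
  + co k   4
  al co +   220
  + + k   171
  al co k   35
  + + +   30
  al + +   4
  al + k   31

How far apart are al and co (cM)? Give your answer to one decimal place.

14.3 cM

The two rarest classes, al + + and + co k, are the double crossovers. Comparing them with the parentals, only the co allele has switched, so co is the middle locus and the order is al – co – k.
Crossovers in the al–co interval produce the single-crossover classes + co + and al + k (37 + 31 = 68) plus the double crossovers (8).
RF(al–co) = (68 + 8) / 532 = 76/532 = 0.1429 → 14.3 cM.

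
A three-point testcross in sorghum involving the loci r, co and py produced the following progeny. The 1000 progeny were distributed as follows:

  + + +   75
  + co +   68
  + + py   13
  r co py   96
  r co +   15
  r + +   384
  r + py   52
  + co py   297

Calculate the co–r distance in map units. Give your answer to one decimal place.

19.9 map units

The two most frequent reciprocal classes, + co py and r + +, are the parental types, so the F1 was + co py / r + +.
The two rarest classes, + + py and r co +, are the double crossovers. Comparing them with the parentals, only the co allele has switched, so co is the middle locus and the order is r – co – py.
Crossovers in the r–co interval produce the single-crossover classes r co py and + + + (96 + 75 = 171) plus the double crossovers (28).
RF(r–co) = (171 + 28) / 1000 = 199/1000 = 0.1990 → 19.9 map units.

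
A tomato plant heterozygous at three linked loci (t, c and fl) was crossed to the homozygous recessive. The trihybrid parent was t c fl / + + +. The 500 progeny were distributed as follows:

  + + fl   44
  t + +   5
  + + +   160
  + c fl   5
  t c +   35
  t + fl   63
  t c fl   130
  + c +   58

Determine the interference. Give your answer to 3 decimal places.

The two rarest classes, + c fl and t + +, are the double crossovers. Comparing them with the parentals, only the t allele has switched, so t is the middle locus and the order is fl – t – c.
fl–t: (79 + 10)/500 = 0.1780; t–c: (121 + 10)/500 = 0.2620.
Expected DCO frequency = 0.1780 × 0.2620 ≈ 0.04664; observed = 10/500 ≈ 0.02000.
Coefficient of coincidence = 0.02000/0.04664 ≈ 0.429; interference = 1 − 0.429 = 0.571.

0.571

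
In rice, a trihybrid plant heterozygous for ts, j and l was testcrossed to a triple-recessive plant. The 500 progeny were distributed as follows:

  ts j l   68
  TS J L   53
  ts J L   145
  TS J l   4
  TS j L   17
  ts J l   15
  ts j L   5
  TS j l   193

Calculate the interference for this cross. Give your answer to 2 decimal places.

The two most frequent reciprocal classes, ts J L and TS j l, are the parental types, so the F1 was ts J L / TS j l.
The two rarest classes, ts j L and TS J l, are the double crossovers. Comparing them with the parentals, only the j allele has switched, so j is the middle locus and the order is ts – j – l.
ts–j: (121 + 9)/500 = 0.2600; j–l: (32 + 9)/500 = 0.0820.
Expected DCO frequency = 0.2600 × 0.0820 ≈ 0.02132; observed = 9/500 ≈ 0.01800.
Coefficient of coincidence = 0.01800/0.02132 ≈ 0.84; interference = 1 − 0.84 = 0.16.

0.16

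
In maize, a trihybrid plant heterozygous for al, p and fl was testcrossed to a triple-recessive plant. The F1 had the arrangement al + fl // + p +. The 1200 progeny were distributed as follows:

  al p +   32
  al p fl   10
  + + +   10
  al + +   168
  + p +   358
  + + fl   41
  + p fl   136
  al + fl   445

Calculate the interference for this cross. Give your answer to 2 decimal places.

0.20

The two rarest classes, al p fl and + + +, are the double crossovers. Comparing them with the parentals, only the p allele has switched, so p is the middle locus and the order is fl – p – al.
fl–p: (304 + 20)/1200 = 0.2700; p–al: (73 + 20)/1200 = 0.0775.
Expected DCO frequency = 0.2700 × 0.0775 ≈ 0.02093; observed = 20/1200 ≈ 0.01667.
Coefficient of coincidence = 0.01667/0.02093 ≈ 0.80; interference = 1 − 0.80 = 0.20.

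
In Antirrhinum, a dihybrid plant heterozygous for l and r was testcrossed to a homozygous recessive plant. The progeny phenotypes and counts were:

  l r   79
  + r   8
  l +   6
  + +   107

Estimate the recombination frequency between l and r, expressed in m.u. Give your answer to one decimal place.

7.0 m.u.

The two most frequent classes, + + (107) and l r (79), are the parental types, so the F1 was + + / l r.
The recombinant classes are + r and l +: 8 + 6 = 14.
Recombination frequency = 14/200 = 0.0700 ≈ 7.0%, i.e. 7.0 m.u.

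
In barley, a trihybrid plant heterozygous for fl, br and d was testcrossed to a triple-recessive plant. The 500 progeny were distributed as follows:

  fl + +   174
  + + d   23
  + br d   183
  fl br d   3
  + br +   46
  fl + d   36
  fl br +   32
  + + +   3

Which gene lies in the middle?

The two most frequent reciprocal classes, fl + + and + br d, are the parental types, so the F1 was fl + + / + br d.
The two rarest classes, + + + and fl br d, are the double crossovers. Comparing them with the parentals, only the fl allele has switched, so fl is the middle locus and the order is br – fl – d.

fl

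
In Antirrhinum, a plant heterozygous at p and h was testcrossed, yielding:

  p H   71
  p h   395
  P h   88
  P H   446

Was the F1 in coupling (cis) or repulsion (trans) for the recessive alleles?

The two most frequent classes are P H (446) and p h (395); these are the parental (non-recombinant) types.
So the F1 carried P H on one chromosome and p h on the other — the recessive alleles are on the same chromosome (cis / coupling).

cis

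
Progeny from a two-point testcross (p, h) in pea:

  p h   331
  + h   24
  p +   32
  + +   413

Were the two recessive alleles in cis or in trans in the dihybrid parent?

cis

The two most frequent classes are + + (413) and p h (331); these are the parental (non-recombinant) types.
So the F1 carried + + on one chromosome and p h on the other — the recessive alleles are on the same chromosome (cis / coupling).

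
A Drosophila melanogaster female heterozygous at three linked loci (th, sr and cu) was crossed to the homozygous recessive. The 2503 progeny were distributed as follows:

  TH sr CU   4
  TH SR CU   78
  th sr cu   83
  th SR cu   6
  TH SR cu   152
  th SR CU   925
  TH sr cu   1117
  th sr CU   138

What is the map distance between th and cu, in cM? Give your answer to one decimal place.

6.8 cM

The two most frequent reciprocal classes, th SR CU and TH sr cu, are the parental types, so the F1 was th SR CU / TH sr cu.
The two rarest classes, th SR cu and TH sr CU, are the double crossovers. Comparing them with the parentals, only the cu allele has switched, so cu is the middle locus and the order is sr – cu – th.
Crossovers in the cu–th interval produce the single-crossover classes TH SR CU and th sr cu (78 + 83 = 161) plus the double crossovers (10).
RF(cu–th) = (161 + 10) / 2503 = 171/2503 = 0.0683 → 6.8 cM.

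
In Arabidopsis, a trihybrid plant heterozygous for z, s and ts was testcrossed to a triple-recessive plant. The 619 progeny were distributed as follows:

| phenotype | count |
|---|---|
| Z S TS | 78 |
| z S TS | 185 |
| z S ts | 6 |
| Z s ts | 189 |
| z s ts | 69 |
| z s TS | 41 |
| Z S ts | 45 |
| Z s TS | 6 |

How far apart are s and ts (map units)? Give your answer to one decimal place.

The two most frequent reciprocal classes, Z s ts and z S TS, are the parental types, so the F1 was Z s ts / z S TS.
The two rarest classes, Z s TS and z S ts, are the double crossovers. Comparing them with the parentals, only the ts allele has switched, so ts is the middle locus and the order is z – ts – s.
Crossovers in the ts–s interval produce the single-crossover classes Z S ts and z s TS (45 + 41 = 86) plus the double crossovers (12).
RF(ts–s) = (86 + 12) / 619 = 98/619 = 0.1583 → 15.8 map units.

15.8 map units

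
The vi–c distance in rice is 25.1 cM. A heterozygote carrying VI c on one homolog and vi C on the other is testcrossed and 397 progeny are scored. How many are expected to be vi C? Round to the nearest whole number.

149

A map distance of 25.1 cM corresponds to a recombination frequency of 0.251.
The F1 is VI c / vi C, so vi C is a parental gamete class with expected frequency (1 − r)/2 = 0.749/2 = 0.3745.
Expected number = 0.3745 × 397 = 148.68 ≈ 149.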